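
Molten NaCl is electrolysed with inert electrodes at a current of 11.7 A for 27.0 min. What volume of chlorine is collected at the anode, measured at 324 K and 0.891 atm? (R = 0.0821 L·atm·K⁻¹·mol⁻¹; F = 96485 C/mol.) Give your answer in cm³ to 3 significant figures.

2930 cm³

Q = 11.7 A × 1620 s = 18950 C
Moles of electrons = 18950 / 96485 = 0.1964 mol
2Cl⁻ → Cl₂ + 2e⁻, so n(Cl₂) = 0.1964 / 2 = 0.09820 mol
V = nRT/P = 0.09820 × 0.0821 × 324 / 0.891 = 2.932 L
= 2930 cm³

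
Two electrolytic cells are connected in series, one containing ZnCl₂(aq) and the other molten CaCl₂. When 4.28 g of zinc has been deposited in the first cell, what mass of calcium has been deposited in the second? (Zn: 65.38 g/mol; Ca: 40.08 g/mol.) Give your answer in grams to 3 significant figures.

n(Zn) = 4.28 / 65.38 = 0.06546 mol
Zn²⁺ + 2e⁻ → Zn, so n(e⁻) = 2 × 0.06546 = 0.1309 mol
Since the cells are in series, n(e⁻) in the Ca cell is also 0.1309 mol.
Ca²⁺ + 2e⁻ → Ca, so n(Ca) = 0.1309 / 2 = 0.06545 mol
m(Ca) = 0.06545 × 40.08 = 2.62 g

2.62 g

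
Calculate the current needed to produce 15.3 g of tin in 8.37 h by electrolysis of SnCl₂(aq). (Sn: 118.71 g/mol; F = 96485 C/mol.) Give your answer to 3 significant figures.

0.825 A

n(Sn) = 15.3 / 118.71 = 0.1289 mol
Sn²⁺ + 2e⁻ → Sn, so n(e⁻) = 2 × 0.1289 = 0.2578 mol
Q = 0.2578 × 96485 = 24870 C
I = Q / t = 24870 / 30132 s = 0.825 A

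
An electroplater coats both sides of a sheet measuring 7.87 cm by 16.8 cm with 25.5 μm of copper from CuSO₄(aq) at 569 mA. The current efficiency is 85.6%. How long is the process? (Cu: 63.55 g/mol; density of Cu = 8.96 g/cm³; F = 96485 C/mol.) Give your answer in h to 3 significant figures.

Plated area = 2 × 7.87 × 16.8 = 264.4 cm²
Volume = 264.4 × 25.5×10⁻⁴ cm = 0.6742 cm³
m(Cu) = 0.6742 × 8.96 = 6.041 g
n(Cu) = 6.041 / 63.55 = 0.09506 mol; n(e⁻) = 2 × 0.09506 = 0.1901 mol
Q = 0.1901 × 96485 / 0.856 = 21430 C
t = 21430 / 0.569 = 37660 s = 10.5 h

10.5 h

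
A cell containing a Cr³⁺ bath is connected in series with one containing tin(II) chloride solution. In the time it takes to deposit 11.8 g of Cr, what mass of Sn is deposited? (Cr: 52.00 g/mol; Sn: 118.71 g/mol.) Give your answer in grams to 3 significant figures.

n(Cr) = 11.8 / 52.00 = 0.2269 mol
Cr³⁺ + 3e⁻ → Cr, so n(e⁻) = 3 × 0.2269 = 0.6807 mol
Same current for the same time ⇒ same n(e⁻) = 0.6807 mol in both cells.
Sn²⁺ + 2e⁻ → Sn, so n(Sn) = 0.6807 / 2 = 0.3404 mol
m(Sn) = 0.3404 × 118.71 = 40.4 g

40.4 g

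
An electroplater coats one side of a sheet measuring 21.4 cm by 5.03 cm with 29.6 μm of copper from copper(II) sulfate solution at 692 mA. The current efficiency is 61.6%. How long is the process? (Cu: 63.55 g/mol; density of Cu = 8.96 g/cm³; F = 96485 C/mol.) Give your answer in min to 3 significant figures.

339 min

Plated area = 21.4 × 5.03 = 107.6 cm²
Volume = 107.6 × 29.6×10⁻⁴ cm = 0.3185 cm³
m(Cu) = 0.3185 × 8.96 = 2.854 g
n(Cu) = 2.854 / 63.55 = 0.04491 mol; n(e⁻) = 2 × 0.04491 = 0.08982 mol
Q = 0.08982 × 96485 / 0.616 = 14070 C
t = 14070 / 0.692 = 20330 s = 339 min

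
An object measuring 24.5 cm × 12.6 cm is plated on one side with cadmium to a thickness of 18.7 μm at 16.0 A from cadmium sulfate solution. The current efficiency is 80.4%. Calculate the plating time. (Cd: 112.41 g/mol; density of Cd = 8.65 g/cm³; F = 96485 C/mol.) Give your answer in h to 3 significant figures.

0.185 h

Plated area = 24.5 × 12.6 = 308.7 cm²
Volume = 308.7 × 18.7×10⁻⁴ cm = 0.5773 cm³
m(Cd) = 0.5773 × 8.65 = 4.994 g
n(Cd) = 4.994 / 112.41 = 0.04443 mol; n(e⁻) = 2 × 0.04443 = 0.08886 mol
Q = 0.08886 × 96485 / 0.804 = 10660 C
t = 10660 / 16.0 = 666.3 s = 0.185 h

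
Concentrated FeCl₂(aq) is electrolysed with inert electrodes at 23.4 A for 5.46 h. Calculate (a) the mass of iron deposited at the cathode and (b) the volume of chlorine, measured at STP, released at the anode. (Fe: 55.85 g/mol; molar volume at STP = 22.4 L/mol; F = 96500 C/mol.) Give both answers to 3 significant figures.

Q = 23.4 × 19656 = 4.600×10^5 C; n(e⁻) = 4.600×10^5 / 96500 = 4.767 mol
Cathode: Fe²⁺ + 2e⁻ → Fe → n(Fe) = 4.767/2 = 2.384 mol → 133 g
Anode: 2Cl⁻ → Cl₂ + 2e⁻ → n(Cl₂) = 4.767/2 = 2.384 mol → 53.4 L

133 g Fe; 53.4 L Cl₂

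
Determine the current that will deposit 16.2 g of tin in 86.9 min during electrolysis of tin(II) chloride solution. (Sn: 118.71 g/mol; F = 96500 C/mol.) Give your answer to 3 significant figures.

n(Sn) = 16.2 / 118.71 = 0.1365 mol
Sn²⁺ + 2e⁻ → Sn, so n(e⁻) = 2 × 0.1365 = 0.2730 mol
Q = 0.2730 × 96500 = 26340 C
I = Q / t = 26340 / 5214 s = 5.05 A

5.05 A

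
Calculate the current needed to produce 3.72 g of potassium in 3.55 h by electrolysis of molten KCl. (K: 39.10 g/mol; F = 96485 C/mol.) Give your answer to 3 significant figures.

n(K) = 3.72 / 39.10 = 0.09514 mol
K⁺ + e⁻ → K, so n(e⁻) = 0.09514 mol
Q = 0.09514 × 96485 = 9180 C
I = Q / t = 9180 / 12780 s = 0.718 A

0.718 A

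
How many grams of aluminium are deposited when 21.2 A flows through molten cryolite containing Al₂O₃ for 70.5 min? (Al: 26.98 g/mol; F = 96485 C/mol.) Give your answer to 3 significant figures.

Q = 21.2 A × 4230 s = 89680 C
n(e⁻) = Q/F = 89680/96485 = 0.9295 mol
Al³⁺ + 3e⁻ → Al, so n(Al) = 0.9295 / 3 = 0.3098 mol
m = 0.3098 × 26.98 = 8.36 g

8.36 g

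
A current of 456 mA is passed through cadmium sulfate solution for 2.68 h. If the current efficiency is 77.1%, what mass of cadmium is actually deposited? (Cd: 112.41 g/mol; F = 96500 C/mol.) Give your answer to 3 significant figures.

1.98 g

Q = 0.456 × 9648 = 4399 C
n(e⁻) = 4399 / 96500 = 0.04559 mol
Cd²⁺ + 2e⁻ → Cd, so theoretical m(Cd) = 0.02280 × 112.41 = 2.563 g
Actual mass = 77.1% × 2.563 = 1.98 g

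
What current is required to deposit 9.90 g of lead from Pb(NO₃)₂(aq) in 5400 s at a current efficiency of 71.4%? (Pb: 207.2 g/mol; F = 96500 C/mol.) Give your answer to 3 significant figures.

n(Pb) = 9.90 / 207.2 = 0.04778 mol
Pb²⁺ + 2e⁻ → Pb, so n(e⁻) = 2 × 0.04778 = 0.09556 mol
Q = 0.09556 × 96500 / 0.714 = 12920 C
I = Q / t = 12920 / 5400 s = 2.39 A

2.39 A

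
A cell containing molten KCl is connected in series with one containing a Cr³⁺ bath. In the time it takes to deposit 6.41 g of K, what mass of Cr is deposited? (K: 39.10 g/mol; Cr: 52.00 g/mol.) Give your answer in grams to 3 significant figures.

2.84 g

n(K) = 6.41 / 39.10 = 0.1639 mol
K⁺ + e⁻ → K, so n(e⁻) = 0.1639 mol
Since the cells are in series, n(e⁻) in the Cr cell is also 0.1639 mol.
Cr³⁺ + 3e⁻ → Cr, so n(Cr) = 0.1639 / 3 = 0.05463 mol
m(Cr) = 0.05463 × 52.00 = 2.84 g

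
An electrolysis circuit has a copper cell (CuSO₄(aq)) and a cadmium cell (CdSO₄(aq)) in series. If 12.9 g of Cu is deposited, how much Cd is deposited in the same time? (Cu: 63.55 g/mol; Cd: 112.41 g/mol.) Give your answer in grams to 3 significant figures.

n(Cu) = 12.9 / 63.55 = 0.2030 mol
Cu²⁺ + 2e⁻ → Cu, so n(e⁻) = 2 × 0.2030 = 0.4060 mol
The cells are in series, so the same charge (and hence the same n(e⁻) = 0.4060 mol) passes through both.
Cd²⁺ + 2e⁻ → Cd, so n(Cd) = 0.4060 / 2 = 0.2030 mol
m(Cd) = 0.2030 × 112.41 = 22.8 g

22.8 g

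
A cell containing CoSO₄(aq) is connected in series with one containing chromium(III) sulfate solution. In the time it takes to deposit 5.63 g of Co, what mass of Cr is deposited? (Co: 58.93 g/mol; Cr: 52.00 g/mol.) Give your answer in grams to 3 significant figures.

3.31 g

n(Co) = 5.63 / 58.93 = 0.09554 mol
Co²⁺ + 2e⁻ → Co, so n(e⁻) = 2 × 0.09554 = 0.1911 mol
The cells are in series, so the same charge (and hence the same n(e⁻) = 0.1911 mol) passes through both.
Cr³⁺ + 3e⁻ → Cr, so n(Cr) = 0.1911 / 3 = 0.06370 mol
m(Cr) = 0.06370 × 52.00 = 3.31 g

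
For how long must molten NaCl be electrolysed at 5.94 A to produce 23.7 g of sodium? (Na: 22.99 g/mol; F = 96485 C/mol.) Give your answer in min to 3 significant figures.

n(Na) = 23.7 / 22.99 = 1.031 mol
Na⁺ + e⁻ → Na, so n(e⁻) = 1.031 mol
Q = 1.031 × 96485 = 99480 C
t = Q / I = 99480 / 5.94 = 16750 s = 279 min

279 min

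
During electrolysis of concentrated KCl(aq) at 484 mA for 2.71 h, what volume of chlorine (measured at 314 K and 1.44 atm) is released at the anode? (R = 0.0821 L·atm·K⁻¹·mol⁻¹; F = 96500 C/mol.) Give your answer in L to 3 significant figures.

Q = 0.484 A × 9756 s = 4722 C
Moles of electrons = 4722 / 96500 = 0.04893 mol
2Cl⁻ → Cl₂ + 2e⁻, so n(Cl₂) = 0.04893 / 2 = 0.02447 mol
V = nRT/P = 0.02447 × 0.0821 × 314 / 1.44 = 0.4381 L

0.438 L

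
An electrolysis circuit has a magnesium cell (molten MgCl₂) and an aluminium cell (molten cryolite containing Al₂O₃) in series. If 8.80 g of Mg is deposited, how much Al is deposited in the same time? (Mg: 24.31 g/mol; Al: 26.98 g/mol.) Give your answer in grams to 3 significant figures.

6.51 g

n(Mg) = 8.80 / 24.31 = 0.3620 mol
Mg²⁺ + 2e⁻ → Mg, so n(e⁻) = 2 × 0.3620 = 0.7240 mol
In series, the same 0.7240 mol of electrons flows through the second cell.
Al³⁺ + 3e⁻ → Al, so n(Al) = 0.7240 / 3 = 0.2413 mol
m(Al) = 0.2413 × 26.98 = 6.51 g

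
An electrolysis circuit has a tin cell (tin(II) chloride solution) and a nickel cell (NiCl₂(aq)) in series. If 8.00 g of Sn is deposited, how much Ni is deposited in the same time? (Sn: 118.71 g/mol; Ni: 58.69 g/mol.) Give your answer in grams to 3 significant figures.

n(Sn) = 8.00 / 118.71 = 0.06739 mol
Sn²⁺ + 2e⁻ → Sn, so n(e⁻) = 2 × 0.06739 = 0.1348 mol
Same current for the same time ⇒ same n(e⁻) = 0.1348 mol in both cells.
Ni²⁺ + 2e⁻ → Ni, so n(Ni) = 0.1348 / 2 = 0.06740 mol
m(Ni) = 0.06740 × 58.69 = 3.96 g

3.96 g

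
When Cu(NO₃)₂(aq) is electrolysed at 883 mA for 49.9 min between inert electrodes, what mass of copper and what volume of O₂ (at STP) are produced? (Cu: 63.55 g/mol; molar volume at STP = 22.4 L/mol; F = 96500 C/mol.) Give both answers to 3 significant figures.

0.871 g Cu; 0.153 L O₂

Q = 0.883 × 2994 = 2644 C; n(e⁻) = 2644 / 96500 = 0.02740 mol
Cathode: Cu²⁺ + 2e⁻ → Cu → n(Cu) = 0.02740/2 = 0.01370 mol → 0.871 g
Anode: 2H₂O → O₂ + 4H⁺ + 4e⁻ → n(O₂) = 0.02740/4 = 0.006850 mol → 0.153 L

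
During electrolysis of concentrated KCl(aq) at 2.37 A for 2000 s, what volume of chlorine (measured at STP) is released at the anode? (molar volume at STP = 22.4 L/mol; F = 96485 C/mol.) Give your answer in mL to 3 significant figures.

550 mL

Charge passed = 2.37 × 2000 = 4740 C
n(e⁻) = 4740 / 96485 = 0.04913 mol
2Cl⁻ → Cl₂ + 2e⁻, so n(Cl₂) = 0.04913 / 2 = 0.02457 mol
V = 0.02457 × 22.4 = 0.5504 L
= 550 mL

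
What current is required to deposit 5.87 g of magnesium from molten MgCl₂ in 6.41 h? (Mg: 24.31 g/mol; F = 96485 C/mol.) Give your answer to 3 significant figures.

2.02 A

n(Mg) = 5.87 / 24.31 = 0.2415 mol
Mg²⁺ + 2e⁻ → Mg, so n(e⁻) = 2 × 0.2415 = 0.4830 mol
Q = 0.4830 × 96485 = 46600 C
I = Q / t = 46600 / 23076 s = 2.02 A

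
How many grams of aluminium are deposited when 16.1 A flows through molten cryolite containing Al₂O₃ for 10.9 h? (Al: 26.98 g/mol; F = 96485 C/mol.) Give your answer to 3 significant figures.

58.9 g

Charge passed = 16.1 × 39240 = 6.318×10^5 C
Moles of electrons = 6.318×10^5 / 96485 = 6.548 mol
Al³⁺ + 3e⁻ → Al, so n(Al) = 6.548 / 3 = 2.183 mol
m = 2.183 × 26.98 = 58.9 g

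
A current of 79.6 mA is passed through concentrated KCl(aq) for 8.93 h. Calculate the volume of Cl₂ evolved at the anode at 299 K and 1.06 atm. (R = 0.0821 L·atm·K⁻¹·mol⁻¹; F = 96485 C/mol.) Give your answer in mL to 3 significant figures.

307 mL

Charge passed = 0.0796 × 32148 = 2559 C
n(e⁻) = 2559 / 96485 = 0.02652 mol
2Cl⁻ → Cl₂ + 2e⁻, so n(Cl₂) = 0.02652 / 2 = 0.01326 mol
V = nRT/P = 0.01326 × 0.0821 × 299 / 1.06 = 0.3071 L
= 307 mL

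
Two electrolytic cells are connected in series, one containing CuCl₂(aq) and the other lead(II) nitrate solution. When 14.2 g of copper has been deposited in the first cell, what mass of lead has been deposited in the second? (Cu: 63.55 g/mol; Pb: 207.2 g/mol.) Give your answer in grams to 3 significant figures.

n(Cu) = 14.2 / 63.55 = 0.2234 mol
Cu²⁺ + 2e⁻ → Cu, so n(e⁻) = 2 × 0.2234 = 0.4468 mol
In series, the same 0.4468 mol of electrons flows through the second cell.
Pb²⁺ + 2e⁻ → Pb, so n(Pb) = 0.4468 / 2 = 0.2234 mol
m(Pb) = 0.2234 × 207.2 = 46.3 g

46.3 g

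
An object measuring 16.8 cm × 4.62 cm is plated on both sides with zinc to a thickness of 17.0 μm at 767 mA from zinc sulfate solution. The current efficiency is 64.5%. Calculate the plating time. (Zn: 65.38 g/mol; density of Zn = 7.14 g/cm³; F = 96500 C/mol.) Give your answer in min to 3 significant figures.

187 min

Plated area = 2 × 16.8 × 4.62 = 155.2 cm²
Volume = 155.2 × 17.0×10⁻⁴ cm = 0.2638 cm³
m(Zn) = 0.2638 × 7.14 = 1.884 g
n(Zn) = 1.884 / 65.38 = 0.02882 mol; n(e⁻) = 2 × 0.02882 = 0.05764 mol
Q = 0.05764 × 96500 / 0.645 = 8624 C
t = 8624 / 0.767 = 11240 s = 187 min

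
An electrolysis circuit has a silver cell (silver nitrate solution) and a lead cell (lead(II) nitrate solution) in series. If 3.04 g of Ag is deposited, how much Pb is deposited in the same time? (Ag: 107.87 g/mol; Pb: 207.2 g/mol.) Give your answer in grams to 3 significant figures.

n(Ag) = 3.04 / 107.87 = 0.02818 mol
Ag⁺ + e⁻ → Ag, so n(e⁻) = 0.02818 mol
Same current for the same time ⇒ same n(e⁻) = 0.02818 mol in both cells.
Pb²⁺ + 2e⁻ → Pb, so n(Pb) = 0.02818 / 2 = 0.01409 mol
m(Pb) = 0.01409 × 207.2 = 2.92 g

2.92 g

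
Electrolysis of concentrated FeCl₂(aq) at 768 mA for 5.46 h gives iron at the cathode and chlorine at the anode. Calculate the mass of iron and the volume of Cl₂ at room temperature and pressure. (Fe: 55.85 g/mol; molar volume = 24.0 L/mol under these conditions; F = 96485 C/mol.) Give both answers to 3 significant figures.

Q = 0.768 × 19656 = 15100 C; n(e⁻) = 15100 / 96485 = 0.1565 mol
Cathode: Fe²⁺ + 2e⁻ → Fe → n(Fe) = 0.1565/2 = 0.07825 mol → 4.37 g
Anode: 2Cl⁻ → Cl₂ + 2e⁻ → n(Cl₂) = 0.1565/2 = 0.07825 mol → 1.88 L

4.37 g Fe; 1.88 L Cl₂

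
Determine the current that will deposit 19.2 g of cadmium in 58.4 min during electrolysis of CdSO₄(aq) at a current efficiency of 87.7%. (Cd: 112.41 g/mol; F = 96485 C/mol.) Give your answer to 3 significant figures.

n(Cd) = 19.2 / 112.41 = 0.1708 mol
Cd²⁺ + 2e⁻ → Cd, so n(e⁻) = 2 × 0.1708 = 0.3416 mol
Q = 0.3416 × 96485 / 0.877 = 37580 C
I = Q / t = 37580 / 3504 s = 10.7 A

10.7 A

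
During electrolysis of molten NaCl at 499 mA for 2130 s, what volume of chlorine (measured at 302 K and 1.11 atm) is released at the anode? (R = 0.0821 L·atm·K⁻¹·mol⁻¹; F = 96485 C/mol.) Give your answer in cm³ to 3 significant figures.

Q = 0.499 A × 2130 s = 1063 C
n(e⁻) = Q/F = 1063/96485 = 0.01102 mol
2Cl⁻ → Cl₂ + 2e⁻, so n(Cl₂) = 0.01102 / 2 = 0.005510 mol
V = nRT/P = 0.005510 × 0.0821 × 302 / 1.11 = 0.1231 L
= 123 cm³

123 cm³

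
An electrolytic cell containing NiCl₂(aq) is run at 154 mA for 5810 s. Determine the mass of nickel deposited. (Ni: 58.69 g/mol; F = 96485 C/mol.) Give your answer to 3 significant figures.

0.272 g

Charge passed = 0.154 × 5810 = 894.7 C
n(e⁻) = 894.7 / 96485 = 0.009273 mol
Ni²⁺ + 2e⁻ → Ni, so n(Ni) = 0.009273 / 2 = 0.004637 mol
m = 0.004637 × 58.69 = 0.272 g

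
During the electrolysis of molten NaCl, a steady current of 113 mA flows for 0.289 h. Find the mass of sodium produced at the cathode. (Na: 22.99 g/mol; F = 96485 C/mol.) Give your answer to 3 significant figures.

0.0280 g

Q = It = 0.113 × 1040.4 = 117.6 C
Moles of electrons = 117.6 / 96485 = 0.001219 mol
Na⁺ + e⁻ → Na, so n(Na) = 0.001219 mol
m = 0.001219 × 22.99 = 0.0280 g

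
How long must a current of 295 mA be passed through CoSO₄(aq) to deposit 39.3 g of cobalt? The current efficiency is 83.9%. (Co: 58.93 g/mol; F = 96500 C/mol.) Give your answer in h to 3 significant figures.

144 h

n(Co) = 39.3 / 58.93 = 0.6669 mol
Co²⁺ + 2e⁻ → Co, so n(e⁻) = 2 × 0.6669 = 1.334 mol
Q = 1.334 × 96500 / 0.839 = 1.534×10^5 C
t = Q / I = 1.534×10^5 / 0.295 = 5.200×10^5 s = 144 h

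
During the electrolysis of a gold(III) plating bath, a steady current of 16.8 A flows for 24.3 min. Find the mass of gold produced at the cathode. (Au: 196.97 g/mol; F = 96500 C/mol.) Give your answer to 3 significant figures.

Charge passed = 16.8 × 1458 = 24490 C
Moles of electrons = 24490 / 96500 = 0.2538 mol
Au³⁺ + 3e⁻ → Au, so n(Au) = 0.2538 / 3 = 0.08460 mol
m = 0.08460 × 196.97 = 16.7 g

16.7 g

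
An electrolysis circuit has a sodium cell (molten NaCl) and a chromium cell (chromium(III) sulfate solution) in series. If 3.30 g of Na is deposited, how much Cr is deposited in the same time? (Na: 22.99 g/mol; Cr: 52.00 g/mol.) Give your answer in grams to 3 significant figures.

n(Na) = 3.30 / 22.99 = 0.1435 mol
Na⁺ + e⁻ → Na, so n(e⁻) = 0.1435 mol
Since the cells are in series, n(e⁻) in the Cr cell is also 0.1435 mol.
Cr³⁺ + 3e⁻ → Cr, so n(Cr) = 0.1435 / 3 = 0.04783 mol
m(Cr) = 0.04783 × 52.00 = 2.49 g

2.49 g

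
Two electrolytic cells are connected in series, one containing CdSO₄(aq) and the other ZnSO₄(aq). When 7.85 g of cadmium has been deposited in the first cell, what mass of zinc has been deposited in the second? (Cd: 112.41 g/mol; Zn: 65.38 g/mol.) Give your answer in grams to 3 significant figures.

4.57 g

n(Cd) = 7.85 / 112.41 = 0.06983 mol
Cd²⁺ + 2e⁻ → Cd, so n(e⁻) = 2 × 0.06983 = 0.1397 mol
In series, the same 0.1397 mol of electrons flows through the second cell.
Zn²⁺ + 2e⁻ → Zn, so n(Zn) = 0.1397 / 2 = 0.06985 mol
m(Zn) = 0.06985 × 65.38 = 4.57 g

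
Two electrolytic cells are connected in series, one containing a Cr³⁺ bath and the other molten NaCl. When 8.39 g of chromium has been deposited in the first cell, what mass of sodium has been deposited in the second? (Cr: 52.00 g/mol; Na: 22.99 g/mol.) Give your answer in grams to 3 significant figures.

n(Cr) = 8.39 / 52.00 = 0.1613 mol
Cr³⁺ + 3e⁻ → Cr, so n(e⁻) = 3 × 0.1613 = 0.4839 mol
Since the cells are in series, n(e⁻) in the Na cell is also 0.4839 mol.
Na⁺ + e⁻ → Na, so n(Na) = 0.4839 mol
m(Na) = 0.4839 × 22.99 = 11.1 g

11.1 g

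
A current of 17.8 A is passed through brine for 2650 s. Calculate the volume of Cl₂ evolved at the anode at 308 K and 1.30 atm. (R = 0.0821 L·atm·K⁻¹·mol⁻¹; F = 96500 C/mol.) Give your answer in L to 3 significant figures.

Q = It = 17.8 × 2650 = 47170 C
n(e⁻) = Q/F = 47170/96500 = 0.4888 mol
2Cl⁻ → Cl₂ + 2e⁻, so n(Cl₂) = 0.4888 / 2 = 0.2444 mol
V = nRT/P = 0.2444 × 0.0821 × 308 / 1.30 = 4.754 L

4.75 L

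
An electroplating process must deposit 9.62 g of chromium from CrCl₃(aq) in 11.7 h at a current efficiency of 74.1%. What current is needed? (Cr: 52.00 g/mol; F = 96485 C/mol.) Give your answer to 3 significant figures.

1.72 A

n(Cr) = 9.62 / 52.00 = 0.1850 mol
Cr³⁺ + 3e⁻ → Cr, so n(e⁻) = 3 × 0.1850 = 0.5550 mol
Q = 0.5550 × 96485 / 0.741 = 72270 C
I = Q / t = 72270 / 42120 s = 1.72 A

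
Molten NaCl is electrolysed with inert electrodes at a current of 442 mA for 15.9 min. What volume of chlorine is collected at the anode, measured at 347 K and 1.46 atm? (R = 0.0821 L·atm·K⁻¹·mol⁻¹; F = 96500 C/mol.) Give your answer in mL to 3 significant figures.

Charge passed = 0.442 × 954 = 421.7 C
n(e⁻) = Q/F = 421.7/96500 = 0.004370 mol
2Cl⁻ → Cl₂ + 2e⁻, so n(Cl₂) = 0.004370 / 2 = 0.002185 mol
V = nRT/P = 0.002185 × 0.0821 × 347 / 1.46 = 0.04264 L
= 42.6 mL

42.6 mL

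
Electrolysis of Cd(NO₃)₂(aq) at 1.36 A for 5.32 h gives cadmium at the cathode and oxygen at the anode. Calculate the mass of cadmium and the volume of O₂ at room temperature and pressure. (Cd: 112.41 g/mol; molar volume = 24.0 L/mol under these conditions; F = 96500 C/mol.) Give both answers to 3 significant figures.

Q = 1.36 × 19152 = 26050 C; n(e⁻) = 26050 / 96500 = 0.2699 mol
Cathode: Cd²⁺ + 2e⁻ → Cd → n(Cd) = 0.2699/2 = 0.1350 mol → 15.2 g
Anode: 2H₂O → O₂ + 4H⁺ + 4e⁻ → n(O₂) = 0.2699/4 = 0.06748 mol → 1.62 L

15.2 g Cd; 1.62 L O₂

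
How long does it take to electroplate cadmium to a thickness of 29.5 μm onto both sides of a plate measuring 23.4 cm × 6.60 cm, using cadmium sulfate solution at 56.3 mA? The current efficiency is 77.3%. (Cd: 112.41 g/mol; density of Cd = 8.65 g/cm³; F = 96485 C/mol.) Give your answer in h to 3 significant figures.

86.4 h

Plated area = 2 × 23.4 × 6.60 = 308.9 cm²
Volume = 308.9 × 29.5×10⁻⁴ cm = 0.9113 cm³
m(Cd) = 0.9113 × 8.65 = 7.883 g
n(Cd) = 7.883 / 112.41 = 0.07013 mol; n(e⁻) = 2 × 0.07013 = 0.1403 mol
Q = 0.1403 × 96485 / 0.773 = 17510 C
t = 17510 / 0.0563 = 3.110×10^5 s = 86.4 h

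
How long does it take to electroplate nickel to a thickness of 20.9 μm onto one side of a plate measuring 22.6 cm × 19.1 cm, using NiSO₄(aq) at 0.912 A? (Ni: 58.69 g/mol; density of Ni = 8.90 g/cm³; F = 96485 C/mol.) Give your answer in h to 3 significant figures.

Plated area = 22.6 × 19.1 = 431.7 cm²
Volume = 431.7 × 20.9×10⁻⁴ cm = 0.9023 cm³
m(Ni) = 0.9023 × 8.90 = 8.030 g
n(Ni) = 8.030 / 58.69 = 0.1368 mol; n(e⁻) = 2 × 0.1368 = 0.2736 mol
Q = 0.2736 × 96485 = 26400 C
t = 26400 / 0.912 = 28950 s = 8.04 h

8.04 h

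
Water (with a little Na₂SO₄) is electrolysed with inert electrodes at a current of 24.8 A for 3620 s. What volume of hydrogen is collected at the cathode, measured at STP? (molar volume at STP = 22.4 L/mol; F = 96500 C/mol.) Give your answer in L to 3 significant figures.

Charge passed = 24.8 × 3620 = 89780 C
n(e⁻) = 89780 / 96500 = 0.9304 mol
2H⁺ + 2e⁻ → H₂, so n(H₂) = 0.9304 / 2 = 0.4652 mol
V = 0.4652 × 22.4 = 10.42 L

10.4 L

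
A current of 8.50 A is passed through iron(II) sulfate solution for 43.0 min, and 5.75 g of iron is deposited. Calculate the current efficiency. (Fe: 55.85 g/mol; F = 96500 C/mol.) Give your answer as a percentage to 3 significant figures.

90.6%

Q = 8.50 × 2580 = 21930 C
n(e⁻) = 21930 / 96500 = 0.2273 mol
Fe²⁺ + 2e⁻ → Fe, so theoretical n(Fe) = 0.1137 mol → 6.350 g
Efficiency = 5.75 / 6.350 = 0.9055 = 90.6%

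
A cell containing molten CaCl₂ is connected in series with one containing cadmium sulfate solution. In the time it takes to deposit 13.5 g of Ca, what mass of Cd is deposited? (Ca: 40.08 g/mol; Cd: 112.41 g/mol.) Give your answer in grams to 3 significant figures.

37.9 g

n(Ca) = 13.5 / 40.08 = 0.3368 mol
Ca²⁺ + 2e⁻ → Ca, so n(e⁻) = 2 × 0.3368 = 0.6736 mol
Since the cells are in series, n(e⁻) in the Cd cell is also 0.6736 mol.
Cd²⁺ + 2e⁻ → Cd, so n(Cd) = 0.6736 / 2 = 0.3368 mol
m(Cd) = 0.3368 × 112.41 = 37.9 g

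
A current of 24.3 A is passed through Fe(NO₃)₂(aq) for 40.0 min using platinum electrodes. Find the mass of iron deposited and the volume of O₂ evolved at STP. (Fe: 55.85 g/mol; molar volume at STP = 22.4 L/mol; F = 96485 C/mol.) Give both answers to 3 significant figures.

Q = 24.3 × 2400 = 58320 C; n(e⁻) = 58320 / 96485 = 0.6044 mol
Cathode: Fe²⁺ + 2e⁻ → Fe → n(Fe) = 0.6044/2 = 0.3022 mol → 16.9 g
Anode: 2H₂O → O₂ + 4H⁺ + 4e⁻ → n(O₂) = 0.6044/4 = 0.1511 mol → 3.38 L

16.9 g Fe; 3.38 L O₂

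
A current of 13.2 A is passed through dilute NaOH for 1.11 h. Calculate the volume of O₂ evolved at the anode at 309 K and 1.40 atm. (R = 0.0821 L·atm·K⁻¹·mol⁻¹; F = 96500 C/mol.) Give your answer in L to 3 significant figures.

Q = It = 13.2 × 3996 = 52750 C
n(e⁻) = Q/F = 52750/96500 = 0.5466 mol
2H₂O → O₂ + 4H⁺ + 4e⁻, so n(O₂) = 0.5466 / 4 = 0.1367 mol
V = nRT/P = 0.1367 × 0.0821 × 309 / 1.40 = 2.477 L

2.48 L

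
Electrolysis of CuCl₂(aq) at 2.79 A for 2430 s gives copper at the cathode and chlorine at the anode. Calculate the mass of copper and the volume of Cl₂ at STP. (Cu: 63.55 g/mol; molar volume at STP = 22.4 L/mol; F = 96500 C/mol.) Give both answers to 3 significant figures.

2.23 g Cu; 0.787 L Cl₂

Q = 2.79 × 2430 = 6780 C; n(e⁻) = 6780 / 96500 = 0.07026 mol
Cathode: Cu²⁺ + 2e⁻ → Cu → n(Cu) = 0.07026/2 = 0.03513 mol → 2.23 g
Anode: 2Cl⁻ → Cl₂ + 2e⁻ → n(Cl₂) = 0.07026/2 = 0.03513 mol → 0.787 L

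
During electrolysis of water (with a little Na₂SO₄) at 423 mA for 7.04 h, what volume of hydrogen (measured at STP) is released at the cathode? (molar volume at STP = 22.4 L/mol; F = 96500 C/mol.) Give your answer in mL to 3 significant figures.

Q = 0.423 A × 25344 s = 10720 C
n(e⁻) = Q/F = 10720/96500 = 0.1111 mol
2H⁺ + 2e⁻ → H₂, so n(H₂) = 0.1111 / 2 = 0.05555 mol
V = 0.05555 × 22.4 = 1.244 L
= 1240 mL

1240 mL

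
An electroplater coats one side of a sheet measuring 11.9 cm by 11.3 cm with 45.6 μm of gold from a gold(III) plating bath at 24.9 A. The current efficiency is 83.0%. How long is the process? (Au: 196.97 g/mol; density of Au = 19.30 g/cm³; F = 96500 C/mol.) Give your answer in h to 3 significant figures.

0.234 h

Plated area = 11.9 × 11.3 = 134.5 cm²
Volume = 134.5 × 45.6×10⁻⁴ cm = 0.6133 cm³
m(Au) = 0.6133 × 19.30 = 11.84 g
n(Au) = 11.84 / 196.97 = 0.06011 mol; n(e⁻) = 3 × 0.06011 = 0.1803 mol
Q = 0.1803 × 96500 / 0.830 = 20960 C
t = 20960 / 24.9 = 841.8 s = 0.234 h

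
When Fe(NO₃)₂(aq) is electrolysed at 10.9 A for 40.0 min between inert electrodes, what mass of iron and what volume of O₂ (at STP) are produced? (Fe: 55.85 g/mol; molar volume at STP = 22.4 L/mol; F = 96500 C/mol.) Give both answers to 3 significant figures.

7.57 g Fe; 1.52 L O₂

Q = 10.9 × 2400 = 26160 C; n(e⁻) = 26160 / 96500 = 0.2711 mol
Cathode: Fe²⁺ + 2e⁻ → Fe → n(Fe) = 0.2711/2 = 0.1356 mol → 7.57 g
Anode: 2H₂O → O₂ + 4H⁺ + 4e⁻ → n(O₂) = 0.2711/4 = 0.06778 mol → 1.52 L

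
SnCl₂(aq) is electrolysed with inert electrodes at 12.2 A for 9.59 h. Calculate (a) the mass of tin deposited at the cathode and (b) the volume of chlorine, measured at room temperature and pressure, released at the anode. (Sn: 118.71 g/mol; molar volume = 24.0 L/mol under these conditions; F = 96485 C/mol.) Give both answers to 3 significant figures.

259 g Sn; 52.4 L Cl₂

Q = 12.2 × 34524 = 4.212×10^5 C; n(e⁻) = 4.212×10^5 / 96485 = 4.365 mol
Cathode: Sn²⁺ + 2e⁻ → Sn → n(Sn) = 4.365/2 = 2.183 mol → 259 g
Anode: 2Cl⁻ → Cl₂ + 2e⁻ → n(Cl₂) = 4.365/2 = 2.183 mol → 52.4 L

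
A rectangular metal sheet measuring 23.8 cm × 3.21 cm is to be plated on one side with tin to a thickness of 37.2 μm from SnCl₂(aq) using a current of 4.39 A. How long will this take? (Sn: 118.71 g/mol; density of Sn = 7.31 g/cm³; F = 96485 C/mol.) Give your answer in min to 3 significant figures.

Plated area = 23.8 × 3.21 = 76.40 cm²
Volume = 76.40 × 37.2×10⁻⁴ cm = 0.2842 cm³
m(Sn) = 0.2842 × 7.31 = 2.078 g
n(Sn) = 2.078 / 118.71 = 0.01750 mol; n(e⁻) = 2 × 0.01750 = 0.03500 mol
Q = 0.03500 × 96485 = 3377 C
t = 3377 / 4.39 = 769.2 s = 12.8 min

12.8 min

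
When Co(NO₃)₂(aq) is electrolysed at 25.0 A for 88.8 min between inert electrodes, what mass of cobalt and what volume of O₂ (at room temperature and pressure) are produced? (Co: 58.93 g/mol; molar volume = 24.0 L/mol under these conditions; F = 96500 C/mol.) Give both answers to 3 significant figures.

Q = 25.0 × 5328 = 1.332×10^5 C; n(e⁻) = 1.332×10^5 / 96500 = 1.380 mol
Cathode: Co²⁺ + 2e⁻ → Co → n(Co) = 1.380/2 = 0.6900 mol → 40.7 g
Anode: 2H₂O → O₂ + 4H⁺ + 4e⁻ → n(O₂) = 1.380/4 = 0.3450 mol → 8.28 L

40.7 g Co; 8.28 L O₂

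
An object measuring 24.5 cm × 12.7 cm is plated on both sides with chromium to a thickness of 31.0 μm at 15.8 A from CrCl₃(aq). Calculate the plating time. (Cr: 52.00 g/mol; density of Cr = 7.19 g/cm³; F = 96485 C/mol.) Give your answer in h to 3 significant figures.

1.36 h

Plated area = 2 × 24.5 × 12.7 = 622.3 cm²
Volume = 622.3 × 31.0×10⁻⁴ cm = 1.929 cm³
m(Cr) = 1.929 × 7.19 = 13.87 g
n(Cr) = 13.87 / 52.00 = 0.2667 mol; n(e⁻) = 3 × 0.2667 = 0.8001 mol
Q = 0.8001 × 96485 = 77200 C
t = 77200 / 15.8 = 4886 s = 1.36 h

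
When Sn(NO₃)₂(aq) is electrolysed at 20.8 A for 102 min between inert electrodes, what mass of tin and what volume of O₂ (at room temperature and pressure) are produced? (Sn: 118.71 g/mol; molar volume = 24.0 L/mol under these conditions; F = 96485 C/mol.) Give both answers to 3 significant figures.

78.3 g Sn; 7.92 L O₂

Q = 20.8 × 6120 = 1.273×10^5 C; n(e⁻) = 1.273×10^5 / 96485 = 1.319 mol
Cathode: Sn²⁺ + 2e⁻ → Sn → n(Sn) = 1.319/2 = 0.6595 mol → 78.3 g
Anode: 2H₂O → O₂ + 4H⁺ + 4e⁻ → n(O₂) = 1.319/4 = 0.3298 mol → 7.92 L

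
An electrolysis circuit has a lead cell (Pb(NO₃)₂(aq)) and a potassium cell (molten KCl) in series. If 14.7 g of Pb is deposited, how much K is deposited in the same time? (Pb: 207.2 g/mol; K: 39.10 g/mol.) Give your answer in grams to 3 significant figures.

5.55 g

n(Pb) = 14.7 / 207.2 = 0.07095 mol
Pb²⁺ + 2e⁻ → Pb, so n(e⁻) = 2 × 0.07095 = 0.1419 mol
Same current for the same time ⇒ same n(e⁻) = 0.1419 mol in both cells.
K⁺ + e⁻ → K, so n(K) = 0.1419 mol
m(K) = 0.1419 × 39.10 = 5.55 g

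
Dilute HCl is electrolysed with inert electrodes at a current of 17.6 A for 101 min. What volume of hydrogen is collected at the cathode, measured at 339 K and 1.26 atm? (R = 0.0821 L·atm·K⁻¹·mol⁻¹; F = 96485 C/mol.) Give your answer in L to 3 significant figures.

Q = It = 17.6 × 6060 = 1.067×10^5 C
n(e⁻) = Q/F = 1.067×10^5/96485 = 1.106 mol
2H⁺ + 2e⁻ → H₂, so n(H₂) = 1.106 / 2 = 0.5530 mol
V = nRT/P = 0.5530 × 0.0821 × 339 / 1.26 = 12.22 L

12.2 L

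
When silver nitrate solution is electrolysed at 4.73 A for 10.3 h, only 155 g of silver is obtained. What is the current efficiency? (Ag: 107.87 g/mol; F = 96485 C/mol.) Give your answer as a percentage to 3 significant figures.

Q = 4.73 × 37080 = 1.754×10^5 C
n(e⁻) = 1.754×10^5 / 96485 = 1.818 mol
Ag⁺ + e⁻ → Ag, so theoretical n(Ag) = 1.818 mol → 196.1 g
Efficiency = 155 / 196.1 = 0.7904 = 79.0%

79.0%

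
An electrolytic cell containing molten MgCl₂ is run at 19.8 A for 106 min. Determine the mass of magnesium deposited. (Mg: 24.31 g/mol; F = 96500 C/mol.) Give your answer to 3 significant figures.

15.9 g

Q = 19.8 A × 6360 s = 1.259×10^5 C
n(e⁻) = Q/F = 1.259×10^5/96500 = 1.305 mol
Mg²⁺ + 2e⁻ → Mg, so n(Mg) = 1.305 / 2 = 0.6525 mol
m = 0.6525 × 24.31 = 15.9 g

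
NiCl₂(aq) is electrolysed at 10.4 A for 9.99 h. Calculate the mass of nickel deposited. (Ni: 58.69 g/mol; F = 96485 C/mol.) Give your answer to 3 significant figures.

Q = 10.4 A × 35964 s = 3.740×10^5 C
n(e⁻) = Q/F = 3.740×10^5/96485 = 3.876 mol
Ni²⁺ + 2e⁻ → Ni, so n(Ni) = 3.876 / 2 = 1.938 mol
m = 1.938 × 58.69 = 114 g

114 g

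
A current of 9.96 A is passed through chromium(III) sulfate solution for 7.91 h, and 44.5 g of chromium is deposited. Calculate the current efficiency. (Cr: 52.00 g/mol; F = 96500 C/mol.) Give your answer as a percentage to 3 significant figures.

87.4%

Q = 9.96 × 28476 = 2.836×10^5 C
n(e⁻) = 2.836×10^5 / 96500 = 2.939 mol
Cr³⁺ + 3e⁻ → Cr, so theoretical n(Cr) = 0.9797 mol → 50.94 g
Efficiency = 44.5 / 50.94 = 0.8736 = 87.4%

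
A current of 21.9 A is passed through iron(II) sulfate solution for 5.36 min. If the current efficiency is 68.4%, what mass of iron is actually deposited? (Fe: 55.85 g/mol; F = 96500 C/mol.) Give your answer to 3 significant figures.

1.39 g

Q = 21.9 × 321.6 = 7043 C
n(e⁻) = 7043 / 96500 = 0.07298 mol
Fe²⁺ + 2e⁻ → Fe, so theoretical m(Fe) = 0.03649 × 55.85 = 2.038 g
Actual mass = 68.4% × 2.038 = 1.39 g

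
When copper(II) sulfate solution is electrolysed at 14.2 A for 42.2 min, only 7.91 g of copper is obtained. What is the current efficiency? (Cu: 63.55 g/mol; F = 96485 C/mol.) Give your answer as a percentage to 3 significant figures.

66.8%

Q = 14.2 × 2532 = 35950 C
n(e⁻) = 35950 / 96485 = 0.3726 mol
Cu²⁺ + 2e⁻ → Cu, so theoretical n(Cu) = 0.1863 mol → 11.84 g
Efficiency = 7.91 / 11.84 = 0.6681 = 66.8%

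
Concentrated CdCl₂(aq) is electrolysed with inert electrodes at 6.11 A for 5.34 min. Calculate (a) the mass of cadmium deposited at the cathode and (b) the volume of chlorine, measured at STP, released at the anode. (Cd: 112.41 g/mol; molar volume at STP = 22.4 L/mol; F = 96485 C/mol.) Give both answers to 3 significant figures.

Q = 6.11 × 320.4 = 1958 C; n(e⁻) = 1958 / 96485 = 0.02029 mol
Cathode: Cd²⁺ + 2e⁻ → Cd → n(Cd) = 0.02029/2 = 0.01015 mol → 1.14 g
Anode: 2Cl⁻ → Cl₂ + 2e⁻ → n(Cl₂) = 0.02029/2 = 0.01015 mol → 0.227 L

1.14 g Cd; 0.227 L Cl₂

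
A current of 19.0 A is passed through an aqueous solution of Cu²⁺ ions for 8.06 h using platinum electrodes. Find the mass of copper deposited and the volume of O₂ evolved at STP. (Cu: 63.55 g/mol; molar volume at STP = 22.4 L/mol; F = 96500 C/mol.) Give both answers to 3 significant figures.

182 g Cu; 32.0 L O₂

Q = 19.0 × 29016 = 5.513×10^5 C; n(e⁻) = 5.513×10^5 / 96500 = 5.713 mol
Cathode: Cu²⁺ + 2e⁻ → Cu → n(Cu) = 5.713/2 = 2.857 mol → 182 g
Anode: 2H₂O → O₂ + 4H⁺ + 4e⁻ → n(O₂) = 5.713/4 = 1.428 mol → 32.0 L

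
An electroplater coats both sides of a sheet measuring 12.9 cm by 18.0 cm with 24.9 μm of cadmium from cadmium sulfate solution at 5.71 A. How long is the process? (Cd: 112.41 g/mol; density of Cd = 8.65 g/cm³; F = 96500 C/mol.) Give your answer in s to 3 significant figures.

Plated area = 2 × 12.9 × 18.0 = 464.4 cm²
Volume = 464.4 × 24.9×10⁻⁴ cm = 1.156 cm³
m(Cd) = 1.156 × 8.65 = 9.999 g
n(Cd) = 9.999 / 112.41 = 0.08895 mol; n(e⁻) = 2 × 0.08895 = 0.1779 mol
Q = 0.1779 × 96500 = 17170 C
t = 17170 / 5.71 = 3007 s

3010 s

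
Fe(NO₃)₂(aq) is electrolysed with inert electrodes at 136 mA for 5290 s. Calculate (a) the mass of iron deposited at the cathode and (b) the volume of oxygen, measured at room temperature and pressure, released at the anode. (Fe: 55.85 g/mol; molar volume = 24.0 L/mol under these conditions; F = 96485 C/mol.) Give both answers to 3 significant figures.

0.208 g Fe; 0.0447 L O₂

Q = 0.136 × 5290 = 719.4 C; n(e⁻) = 719.4 / 96485 = 0.007456 mol
Cathode: Fe²⁺ + 2e⁻ → Fe → n(Fe) = 0.007456/2 = 0.003728 mol → 0.208 g
Anode: 2H₂O → O₂ + 4H⁺ + 4e⁻ → n(O₂) = 0.007456/4 = 0.001864 mol → 0.0447 L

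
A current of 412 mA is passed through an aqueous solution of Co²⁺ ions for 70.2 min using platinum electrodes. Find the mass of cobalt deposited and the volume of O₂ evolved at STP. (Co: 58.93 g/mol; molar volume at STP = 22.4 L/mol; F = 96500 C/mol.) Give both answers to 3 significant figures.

Q = 0.412 × 4212 = 1735 C; n(e⁻) = 1735 / 96500 = 0.01798 mol
Cathode: Co²⁺ + 2e⁻ → Co → n(Co) = 0.01798/2 = 0.008990 mol → 0.530 g
Anode: 2H₂O → O₂ + 4H⁺ + 4e⁻ → n(O₂) = 0.01798/4 = 0.004495 mol → 0.101 L

0.530 g Co; 0.101 L O₂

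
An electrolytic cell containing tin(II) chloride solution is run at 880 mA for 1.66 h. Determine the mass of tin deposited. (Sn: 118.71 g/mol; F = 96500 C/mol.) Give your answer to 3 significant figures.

3.23 g

Q = It = 0.880 × 5976 = 5259 C
n(e⁻) = Q/F = 5259/96500 = 0.05450 mol
Sn²⁺ + 2e⁻ → Sn, so n(Sn) = 0.05450 / 2 = 0.02725 mol
m = 0.02725 × 118.71 = 3.23 g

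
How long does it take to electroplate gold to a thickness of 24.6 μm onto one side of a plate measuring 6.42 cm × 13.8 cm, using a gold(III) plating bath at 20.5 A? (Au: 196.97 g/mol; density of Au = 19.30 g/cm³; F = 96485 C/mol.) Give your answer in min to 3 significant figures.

5.03 min

Plated area = 6.42 × 13.8 = 88.60 cm²
Volume = 88.60 × 24.6×10⁻⁴ cm = 0.2180 cm³
m(Au) = 0.2180 × 19.30 = 4.207 g
n(Au) = 4.207 / 196.97 = 0.02136 mol; n(e⁻) = 3 × 0.02136 = 0.06408 mol
Q = 0.06408 × 96485 = 6183 C
t = 6183 / 20.5 = 301.6 s = 5.03 min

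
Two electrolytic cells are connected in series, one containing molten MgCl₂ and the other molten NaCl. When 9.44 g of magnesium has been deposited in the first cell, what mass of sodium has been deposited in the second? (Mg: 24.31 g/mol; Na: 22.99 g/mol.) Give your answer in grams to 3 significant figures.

17.9 g

n(Mg) = 9.44 / 24.31 = 0.3883 mol
Mg²⁺ + 2e⁻ → Mg, so n(e⁻) = 2 × 0.3883 = 0.7766 mol
The cells are in series, so the same charge (and hence the same n(e⁻) = 0.7766 mol) passes through both.
Na⁺ + e⁻ → Na, so n(Na) = 0.7766 mol
m(Na) = 0.7766 × 22.99 = 17.9 g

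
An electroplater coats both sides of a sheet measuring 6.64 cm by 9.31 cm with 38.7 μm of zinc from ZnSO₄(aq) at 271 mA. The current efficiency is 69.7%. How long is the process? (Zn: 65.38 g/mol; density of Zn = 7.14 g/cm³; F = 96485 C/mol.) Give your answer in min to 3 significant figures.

Plated area = 2 × 6.64 × 9.31 = 123.6 cm²
Volume = 123.6 × 38.7×10⁻⁴ cm = 0.4783 cm³
m(Zn) = 0.4783 × 7.14 = 3.415 g
n(Zn) = 3.415 / 65.38 = 0.05223 mol; n(e⁻) = 2 × 0.05223 = 0.1045 mol
Q = 0.1045 × 96485 / 0.697 = 14470 C
t = 14470 / 0.271 = 53390 s = 890 min

890 min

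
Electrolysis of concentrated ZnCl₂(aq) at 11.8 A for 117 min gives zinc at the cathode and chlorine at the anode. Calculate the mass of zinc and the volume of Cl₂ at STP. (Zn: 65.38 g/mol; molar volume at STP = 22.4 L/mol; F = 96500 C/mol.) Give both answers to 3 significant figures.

28.1 g Zn; 9.61 L Cl₂

Q = 11.8 × 7020 = 82840 C; n(e⁻) = 82840 / 96500 = 0.8584 mol
Cathode: Zn²⁺ + 2e⁻ → Zn → n(Zn) = 0.8584/2 = 0.4292 mol → 28.1 g
Anode: 2Cl⁻ → Cl₂ + 2e⁻ → n(Cl₂) = 0.8584/2 = 0.4292 mol → 9.61 L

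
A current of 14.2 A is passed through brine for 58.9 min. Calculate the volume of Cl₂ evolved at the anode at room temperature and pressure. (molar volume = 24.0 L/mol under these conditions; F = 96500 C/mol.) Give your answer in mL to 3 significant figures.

6240 mL

Q = 14.2 A × 3534 s = 50180 C
n(e⁻) = 50180 / 96500 = 0.5200 mol
2Cl⁻ → Cl₂ + 2e⁻, so n(Cl₂) = 0.5200 / 2 = 0.2600 mol
V = 0.2600 × 24.0 = 6.240 L
= 6240 mL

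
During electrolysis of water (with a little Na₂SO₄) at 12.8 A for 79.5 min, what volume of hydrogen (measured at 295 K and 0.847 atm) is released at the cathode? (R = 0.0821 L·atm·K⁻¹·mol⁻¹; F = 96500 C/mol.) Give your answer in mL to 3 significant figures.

Q = It = 12.8 × 4770 = 61060 C
n(e⁻) = 61060 / 96500 = 0.6327 mol
2H⁺ + 2e⁻ → H₂, so n(H₂) = 0.6327 / 2 = 0.3164 mol
V = nRT/P = 0.3164 × 0.0821 × 295 / 0.847 = 9.047 L
= 9050 mL

9050 mL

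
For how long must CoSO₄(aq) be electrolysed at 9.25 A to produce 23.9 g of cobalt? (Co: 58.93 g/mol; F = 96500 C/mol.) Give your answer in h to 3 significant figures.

2.35 h

n(Co) = 23.9 / 58.93 = 0.4056 mol
Co²⁺ + 2e⁻ → Co, so n(e⁻) = 2 × 0.4056 = 0.8112 mol
Q = 0.8112 × 96500 = 78280 C
t = Q / I = 78280 / 9.25 = 8463 s = 2.35 h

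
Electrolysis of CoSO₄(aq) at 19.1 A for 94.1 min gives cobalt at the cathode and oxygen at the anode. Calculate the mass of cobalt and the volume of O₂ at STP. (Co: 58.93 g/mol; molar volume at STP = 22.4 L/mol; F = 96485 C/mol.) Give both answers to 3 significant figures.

32.9 g Co; 6.26 L O₂

Q = 19.1 × 5646 = 1.078×10^5 C; n(e⁻) = 1.078×10^5 / 96485 = 1.117 mol
Cathode: Co²⁺ + 2e⁻ → Co → n(Co) = 1.117/2 = 0.5585 mol → 32.9 g
Anode: 2H₂O → O₂ + 4H⁺ + 4e⁻ → n(O₂) = 1.117/4 = 0.2793 mol → 6.26 L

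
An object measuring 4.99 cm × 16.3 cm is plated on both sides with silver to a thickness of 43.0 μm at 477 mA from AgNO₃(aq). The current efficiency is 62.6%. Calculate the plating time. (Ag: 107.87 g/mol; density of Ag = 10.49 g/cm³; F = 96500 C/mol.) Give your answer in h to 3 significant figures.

Plated area = 2 × 4.99 × 16.3 = 162.7 cm²
Volume = 162.7 × 43.0×10⁻⁴ cm = 0.6996 cm³
m(Ag) = 0.6996 × 10.49 = 7.339 g
n(Ag) = 7.339 / 107.87 = 0.06804 mol; n(e⁻) = 0.06804 mol
Q = 0.06804 × 96500 / 0.626 = 10490 C
t = 10490 / 0.477 = 21990 s = 6.11 h

6.11 h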